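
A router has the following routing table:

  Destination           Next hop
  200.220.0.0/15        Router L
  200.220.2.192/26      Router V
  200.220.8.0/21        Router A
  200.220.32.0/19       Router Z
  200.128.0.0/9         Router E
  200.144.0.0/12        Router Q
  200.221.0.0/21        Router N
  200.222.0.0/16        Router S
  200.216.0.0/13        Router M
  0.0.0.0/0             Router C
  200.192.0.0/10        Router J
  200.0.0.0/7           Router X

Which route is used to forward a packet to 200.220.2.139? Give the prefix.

Entries matching 200.220.2.139:
  0.0.0.0/0 (default, matches everything)
  200.0.0.0/7 (200.0.0.0 - 201.255.255.255)
  200.128.0.0/9 (200.128.0.0 - 200.255.255.255)
  200.192.0.0/10 (200.192.0.0 - 200.255.255.255)
  200.216.0.0/13 (200.216.0.0 - 200.223.255.255)
  200.220.0.0/15 (200.220.0.0 - 200.221.255.255)
Most specific is 200.220.0.0/15.

200.220.0.0/15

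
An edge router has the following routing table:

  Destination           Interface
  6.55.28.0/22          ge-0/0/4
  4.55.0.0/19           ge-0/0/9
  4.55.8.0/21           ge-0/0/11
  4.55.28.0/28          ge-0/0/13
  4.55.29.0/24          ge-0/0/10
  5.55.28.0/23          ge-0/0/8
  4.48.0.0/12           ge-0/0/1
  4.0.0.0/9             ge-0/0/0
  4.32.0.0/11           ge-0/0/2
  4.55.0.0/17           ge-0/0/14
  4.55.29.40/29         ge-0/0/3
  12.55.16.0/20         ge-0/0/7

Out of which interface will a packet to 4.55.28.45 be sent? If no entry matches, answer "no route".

Routes whose prefix contains 4.55.28.45:
  4.0.0.0/9 (4.0.0.0 - 4.127.255.255) -> ge-0/0/0
  4.32.0.0/11 (4.32.0.0 - 4.63.255.255) -> ge-0/0/2
  4.48.0.0/12 (4.48.0.0 - 4.63.255.255) -> ge-0/0/1
  4.55.0.0/17 (4.55.0.0 - 4.55.127.255) -> ge-0/0/14
  4.55.0.0/19 (4.55.0.0 - 4.55.31.255) -> ge-0/0/9
More-specific entries that do NOT match:
  4.55.29.40/29 (4.55.29.40 - 4.55.29.47) does not contain 4.55.28.45
  4.55.28.0/28 (4.55.28.0 - 4.55.28.15) does not contain 4.55.28.45
  4.55.29.0/24 (4.55.29.0 - 4.55.29.255) does not contain 4.55.28.45
  5.55.28.0/23 (5.55.28.0 - 5.55.29.255) does not contain 4.55.28.45
  6.55.28.0/22 (6.55.28.0 - 6.55.31.255) does not contain 4.55.28.45
  4.55.8.0/21 (4.55.8.0 - 4.55.15.255) does not contain 4.55.28.45
  12.55.16.0/20 (12.55.16.0 - 12.55.31.255) does not contain 4.55.28.45
Longest matching prefix is /19 -> interface ge-0/0/9.

ge-0/0/9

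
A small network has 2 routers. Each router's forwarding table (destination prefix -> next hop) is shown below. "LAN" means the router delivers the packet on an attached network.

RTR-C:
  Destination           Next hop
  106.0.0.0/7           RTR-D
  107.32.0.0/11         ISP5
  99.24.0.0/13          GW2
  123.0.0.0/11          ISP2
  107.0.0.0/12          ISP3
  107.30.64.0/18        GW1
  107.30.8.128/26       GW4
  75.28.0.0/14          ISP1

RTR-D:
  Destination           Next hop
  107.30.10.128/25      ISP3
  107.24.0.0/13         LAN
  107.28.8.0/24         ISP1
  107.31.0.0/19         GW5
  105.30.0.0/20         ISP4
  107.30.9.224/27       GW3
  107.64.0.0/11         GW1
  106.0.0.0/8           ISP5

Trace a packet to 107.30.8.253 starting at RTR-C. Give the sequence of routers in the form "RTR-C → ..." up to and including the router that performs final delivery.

At RTR-C: longest match for 107.30.8.253 is 106.0.0.0/7 -> RTR-D
At RTR-D: longest match for 107.30.8.253 is 107.24.0.0/13 -> LAN

RTR-C → RTR-D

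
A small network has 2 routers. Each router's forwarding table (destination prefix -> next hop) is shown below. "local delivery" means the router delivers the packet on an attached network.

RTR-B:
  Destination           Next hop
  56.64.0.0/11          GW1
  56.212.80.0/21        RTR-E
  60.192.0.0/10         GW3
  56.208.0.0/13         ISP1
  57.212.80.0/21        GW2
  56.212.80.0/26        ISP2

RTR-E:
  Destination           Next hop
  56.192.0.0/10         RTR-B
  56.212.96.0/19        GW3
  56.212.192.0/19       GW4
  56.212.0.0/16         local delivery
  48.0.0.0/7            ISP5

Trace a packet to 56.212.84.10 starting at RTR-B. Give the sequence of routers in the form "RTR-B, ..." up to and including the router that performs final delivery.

RTR-B, RTR-E

At RTR-B: longest match for 56.212.84.10 is 56.212.80.0/21 -> RTR-E
At RTR-E: longest match for 56.212.84.10 is 56.212.0.0/16 -> local delivery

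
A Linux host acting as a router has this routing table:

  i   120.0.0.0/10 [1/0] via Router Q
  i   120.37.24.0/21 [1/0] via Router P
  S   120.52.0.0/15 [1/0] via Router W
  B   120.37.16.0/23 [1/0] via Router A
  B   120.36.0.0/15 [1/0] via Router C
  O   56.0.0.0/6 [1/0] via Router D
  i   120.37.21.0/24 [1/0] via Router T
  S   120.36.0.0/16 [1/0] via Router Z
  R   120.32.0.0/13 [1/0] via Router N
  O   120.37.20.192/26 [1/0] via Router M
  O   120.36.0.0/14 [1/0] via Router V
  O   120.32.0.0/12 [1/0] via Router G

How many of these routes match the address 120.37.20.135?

Prefixes containing 120.37.20.135:
  120.0.0.0/10 (120.0.0.0 - 120.63.255.255)
  120.32.0.0/12 (120.32.0.0 - 120.47.255.255)
  120.32.0.0/13 (120.32.0.0 - 120.39.255.255)
  120.36.0.0/14 (120.36.0.0 - 120.39.255.255)
  120.36.0.0/15 (120.36.0.0 - 120.37.255.255)
Total matching entries: 5.

5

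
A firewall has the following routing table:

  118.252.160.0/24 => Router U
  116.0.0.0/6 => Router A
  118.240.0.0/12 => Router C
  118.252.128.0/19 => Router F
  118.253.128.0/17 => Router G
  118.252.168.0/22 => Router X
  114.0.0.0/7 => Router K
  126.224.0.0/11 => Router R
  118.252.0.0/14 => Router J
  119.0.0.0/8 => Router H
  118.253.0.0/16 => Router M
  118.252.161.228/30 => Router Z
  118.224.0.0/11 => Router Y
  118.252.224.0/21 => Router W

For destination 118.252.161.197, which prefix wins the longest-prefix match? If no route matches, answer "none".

Entries matching 118.252.161.197:
  116.0.0.0/6 (116.0.0.0 - 119.255.255.255)
  118.224.0.0/11 (118.224.0.0 - 118.255.255.255)
  118.240.0.0/12 (118.240.0.0 - 118.255.255.255)
  118.252.0.0/14 (118.252.0.0 - 118.255.255.255)
Most specific is 118.252.0.0/14.

118.252.0.0/14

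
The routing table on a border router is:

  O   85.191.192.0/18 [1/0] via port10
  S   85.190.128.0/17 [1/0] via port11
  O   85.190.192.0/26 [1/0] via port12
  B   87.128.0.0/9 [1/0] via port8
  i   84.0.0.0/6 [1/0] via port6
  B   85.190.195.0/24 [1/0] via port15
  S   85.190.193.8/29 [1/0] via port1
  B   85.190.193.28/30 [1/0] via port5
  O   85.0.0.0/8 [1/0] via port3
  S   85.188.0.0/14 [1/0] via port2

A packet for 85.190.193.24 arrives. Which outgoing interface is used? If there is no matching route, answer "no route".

port11

Routes whose prefix contains 85.190.193.24:
  84.0.0.0/6 (84.0.0.0 - 87.255.255.255) -> port6
  85.0.0.0/8 (85.0.0.0 - 85.255.255.255) -> port3
  85.188.0.0/14 (85.188.0.0 - 85.191.255.255) -> port2
  85.190.128.0/17 (85.190.128.0 - 85.190.255.255) -> port11
More-specific entries that do NOT match:
  85.190.193.28/30 (85.190.193.28 - 85.190.193.31) does not contain 85.190.193.24
  85.190.193.8/29 (85.190.193.8 - 85.190.193.15) does not contain 85.190.193.24
  85.190.192.0/26 (85.190.192.0 - 85.190.192.63) does not contain 85.190.193.24
  85.190.195.0/24 (85.190.195.0 - 85.190.195.255) does not contain 85.190.193.24
  85.191.192.0/18 (85.191.192.0 - 85.191.255.255) does not contain 85.190.193.24
Longest matching prefix is /17 -> interface port11.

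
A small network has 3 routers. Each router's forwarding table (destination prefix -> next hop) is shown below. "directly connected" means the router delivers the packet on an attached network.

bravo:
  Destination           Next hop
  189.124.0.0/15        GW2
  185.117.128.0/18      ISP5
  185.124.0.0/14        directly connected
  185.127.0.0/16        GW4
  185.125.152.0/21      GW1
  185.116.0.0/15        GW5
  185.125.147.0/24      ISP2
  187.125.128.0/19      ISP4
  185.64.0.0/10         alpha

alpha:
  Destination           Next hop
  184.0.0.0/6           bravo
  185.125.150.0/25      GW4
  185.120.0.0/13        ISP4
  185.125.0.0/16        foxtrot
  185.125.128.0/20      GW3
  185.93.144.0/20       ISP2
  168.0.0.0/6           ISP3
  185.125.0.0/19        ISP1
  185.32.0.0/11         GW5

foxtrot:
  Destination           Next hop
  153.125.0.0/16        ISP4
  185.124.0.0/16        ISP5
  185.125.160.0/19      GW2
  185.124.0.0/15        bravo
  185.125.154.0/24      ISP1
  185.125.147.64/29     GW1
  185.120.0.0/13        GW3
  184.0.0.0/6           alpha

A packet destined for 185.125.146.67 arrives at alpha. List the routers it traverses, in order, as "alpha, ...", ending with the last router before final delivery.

alpha, foxtrot, bravo

At alpha: longest match for 185.125.146.67 is 185.125.0.0/16 -> foxtrot
At foxtrot: longest match for 185.125.146.67 is 185.124.0.0/15 -> bravo
At bravo: longest match for 185.125.146.67 is 185.124.0.0/14 -> directly connected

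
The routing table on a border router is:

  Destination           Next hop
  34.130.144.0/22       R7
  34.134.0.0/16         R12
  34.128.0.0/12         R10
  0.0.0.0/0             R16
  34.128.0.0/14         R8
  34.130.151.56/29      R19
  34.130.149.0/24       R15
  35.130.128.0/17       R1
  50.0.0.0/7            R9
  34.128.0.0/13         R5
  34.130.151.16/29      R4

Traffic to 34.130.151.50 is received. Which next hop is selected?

R8

Routes whose prefix contains 34.130.151.50:
  0.0.0.0/0 (default, matches everything) -> R16
  34.128.0.0/12 (34.128.0.0 - 34.143.255.255) -> R10
  34.128.0.0/13 (34.128.0.0 - 34.135.255.255) -> R5
  34.128.0.0/14 (34.128.0.0 - 34.131.255.255) -> R8
More-specific entries that do NOT match:
  34.130.151.56/29 (34.130.151.56 - 34.130.151.63) does not contain 34.130.151.50
  34.130.151.16/29 (34.130.151.16 - 34.130.151.23) does not contain 34.130.151.50
  34.130.149.0/24 (34.130.149.0 - 34.130.149.255) does not contain 34.130.151.50
  34.130.144.0/22 (34.130.144.0 - 34.130.147.255) does not contain 34.130.151.50
  35.130.128.0/17 (35.130.128.0 - 35.130.255.255) does not contain 34.130.151.50
  34.134.0.0/16 (34.134.0.0 - 34.134.255.255) does not contain 34.130.151.50
Longest matching prefix is /14 -> next hop R8.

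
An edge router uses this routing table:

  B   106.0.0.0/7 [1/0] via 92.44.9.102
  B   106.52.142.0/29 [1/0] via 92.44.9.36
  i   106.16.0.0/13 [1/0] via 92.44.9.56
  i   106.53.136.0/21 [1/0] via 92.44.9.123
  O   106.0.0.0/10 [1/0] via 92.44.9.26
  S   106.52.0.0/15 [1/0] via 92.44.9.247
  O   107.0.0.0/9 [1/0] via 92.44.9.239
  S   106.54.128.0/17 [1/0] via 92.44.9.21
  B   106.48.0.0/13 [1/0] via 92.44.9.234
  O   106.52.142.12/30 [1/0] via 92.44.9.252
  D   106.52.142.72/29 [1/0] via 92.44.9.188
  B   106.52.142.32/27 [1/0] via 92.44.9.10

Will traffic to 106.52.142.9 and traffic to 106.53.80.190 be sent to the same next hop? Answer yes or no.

106.52.142.9: longest match 106.52.0.0/15 -> 92.44.9.247
106.53.80.190: longest match 106.52.0.0/15 -> 92.44.9.247

yes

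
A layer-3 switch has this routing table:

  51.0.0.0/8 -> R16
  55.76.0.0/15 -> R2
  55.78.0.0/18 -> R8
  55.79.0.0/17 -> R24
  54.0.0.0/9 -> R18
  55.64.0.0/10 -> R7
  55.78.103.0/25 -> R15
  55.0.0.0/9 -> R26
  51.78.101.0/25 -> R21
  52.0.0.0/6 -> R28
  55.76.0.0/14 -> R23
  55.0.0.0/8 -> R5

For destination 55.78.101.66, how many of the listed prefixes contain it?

Prefixes containing 55.78.101.66:
  52.0.0.0/6 (52.0.0.0 - 55.255.255.255)
  55.0.0.0/8 (55.0.0.0 - 55.255.255.255)
  55.0.0.0/9 (55.0.0.0 - 55.127.255.255)
  55.64.0.0/10 (55.64.0.0 - 55.127.255.255)
  55.76.0.0/14 (55.76.0.0 - 55.79.255.255)
Total matching entries: 5.

5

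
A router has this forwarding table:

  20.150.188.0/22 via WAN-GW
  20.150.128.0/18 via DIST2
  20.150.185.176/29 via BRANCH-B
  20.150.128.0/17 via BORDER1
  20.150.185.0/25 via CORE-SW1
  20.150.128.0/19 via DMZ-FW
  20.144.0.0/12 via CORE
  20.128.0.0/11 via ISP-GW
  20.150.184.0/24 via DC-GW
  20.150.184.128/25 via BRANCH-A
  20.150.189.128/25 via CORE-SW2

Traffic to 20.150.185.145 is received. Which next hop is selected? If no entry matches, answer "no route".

Routes whose prefix contains 20.150.185.145:
  20.128.0.0/11 (20.128.0.0 - 20.159.255.255) -> ISP-GW
  20.144.0.0/12 (20.144.0.0 - 20.159.255.255) -> CORE
  20.150.128.0/17 (20.150.128.0 - 20.150.255.255) -> BORDER1
  20.150.128.0/18 (20.150.128.0 - 20.150.191.255) -> DIST2
More-specific entries that do NOT match:
  20.150.185.176/29 (20.150.185.176 - 20.150.185.183) does not contain 20.150.185.145
  20.150.185.0/25 (20.150.185.0 - 20.150.185.127) does not contain 20.150.185.145
  20.150.184.128/25 (20.150.184.128 - 20.150.184.255) does not contain 20.150.185.145
  20.150.189.128/25 (20.150.189.128 - 20.150.189.255) does not contain 20.150.185.145
  20.150.184.0/24 (20.150.184.0 - 20.150.184.255) does not contain 20.150.185.145
  20.150.188.0/22 (20.150.188.0 - 20.150.191.255) does not contain 20.150.185.145
  20.150.128.0/19 (20.150.128.0 - 20.150.159.255) does not contain 20.150.185.145
Longest matching prefix is /18 -> next hop DIST2.

DIST2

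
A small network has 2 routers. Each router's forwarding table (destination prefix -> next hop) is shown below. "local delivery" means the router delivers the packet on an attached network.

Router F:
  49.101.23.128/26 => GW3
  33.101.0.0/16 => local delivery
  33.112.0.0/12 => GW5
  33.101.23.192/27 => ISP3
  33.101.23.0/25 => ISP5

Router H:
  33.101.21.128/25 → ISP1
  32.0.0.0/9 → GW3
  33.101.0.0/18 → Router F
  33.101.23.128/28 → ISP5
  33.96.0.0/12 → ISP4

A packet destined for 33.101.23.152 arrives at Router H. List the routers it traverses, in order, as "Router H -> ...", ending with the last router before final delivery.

Router H -> Router F

At Router H: longest match for 33.101.23.152 is 33.101.0.0/18 -> Router F
At Router F: longest match for 33.101.23.152 is 33.101.0.0/16 -> local delivery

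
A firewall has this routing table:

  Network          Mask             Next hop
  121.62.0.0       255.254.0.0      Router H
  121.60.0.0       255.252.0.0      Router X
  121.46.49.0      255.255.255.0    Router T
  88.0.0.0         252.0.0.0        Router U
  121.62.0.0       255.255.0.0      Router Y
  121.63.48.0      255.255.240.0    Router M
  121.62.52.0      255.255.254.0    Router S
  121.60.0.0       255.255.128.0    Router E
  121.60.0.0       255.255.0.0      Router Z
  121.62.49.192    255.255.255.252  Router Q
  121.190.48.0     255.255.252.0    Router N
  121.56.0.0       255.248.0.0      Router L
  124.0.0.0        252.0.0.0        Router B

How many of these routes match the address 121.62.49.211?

4

Prefixes containing 121.62.49.211:
  121.56.0.0/13 (121.56.0.0 - 121.63.255.255)
  121.60.0.0/14 (121.60.0.0 - 121.63.255.255)
  121.62.0.0/15 (121.62.0.0 - 121.63.255.255)
  121.62.0.0/16 (121.62.0.0 - 121.62.255.255)
Total matching entries: 4.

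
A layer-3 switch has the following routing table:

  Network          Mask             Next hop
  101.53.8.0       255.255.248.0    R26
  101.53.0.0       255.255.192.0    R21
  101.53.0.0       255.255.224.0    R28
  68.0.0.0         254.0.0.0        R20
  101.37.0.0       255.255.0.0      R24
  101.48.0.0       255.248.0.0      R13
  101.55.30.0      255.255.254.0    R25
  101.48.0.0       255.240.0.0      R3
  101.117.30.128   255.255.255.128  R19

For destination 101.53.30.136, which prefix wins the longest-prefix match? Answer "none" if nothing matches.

101.53.0.0/19

Entries matching 101.53.30.136:
  101.48.0.0/12 (101.48.0.0 - 101.63.255.255)
  101.48.0.0/13 (101.48.0.0 - 101.55.255.255)
  101.53.0.0/18 (101.53.0.0 - 101.53.63.255)
  101.53.0.0/19 (101.53.0.0 - 101.53.31.255)
Most specific is 101.53.0.0/19.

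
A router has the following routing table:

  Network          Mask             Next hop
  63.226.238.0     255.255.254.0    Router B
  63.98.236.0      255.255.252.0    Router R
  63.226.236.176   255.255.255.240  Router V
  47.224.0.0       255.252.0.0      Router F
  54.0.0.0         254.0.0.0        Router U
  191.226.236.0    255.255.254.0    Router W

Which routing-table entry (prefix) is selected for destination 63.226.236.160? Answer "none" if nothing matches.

63.226.236.160 is outside every listed prefix and there is no default route.

none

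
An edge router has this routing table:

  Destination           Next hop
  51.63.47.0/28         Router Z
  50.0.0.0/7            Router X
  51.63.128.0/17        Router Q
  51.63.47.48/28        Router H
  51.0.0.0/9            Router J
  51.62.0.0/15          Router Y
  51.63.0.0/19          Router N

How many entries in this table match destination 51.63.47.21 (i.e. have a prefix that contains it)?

3

Prefixes containing 51.63.47.21:
  50.0.0.0/7 (50.0.0.0 - 51.255.255.255)
  51.0.0.0/9 (51.0.0.0 - 51.127.255.255)
  51.62.0.0/15 (51.62.0.0 - 51.63.255.255)
Total matching entries: 3.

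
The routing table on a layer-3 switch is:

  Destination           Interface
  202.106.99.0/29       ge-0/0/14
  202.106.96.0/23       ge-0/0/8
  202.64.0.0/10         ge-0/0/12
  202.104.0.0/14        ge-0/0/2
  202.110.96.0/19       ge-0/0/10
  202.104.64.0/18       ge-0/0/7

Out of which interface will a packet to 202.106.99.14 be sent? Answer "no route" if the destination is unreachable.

ge-0/0/2

Routes whose prefix contains 202.106.99.14:
  202.64.0.0/10 (202.64.0.0 - 202.127.255.255) -> ge-0/0/12
  202.104.0.0/14 (202.104.0.0 - 202.107.255.255) -> ge-0/0/2
More-specific entries that do NOT match:
  202.106.99.0/29 (202.106.99.0 - 202.106.99.7) does not contain 202.106.99.14
  202.106.96.0/23 (202.106.96.0 - 202.106.97.255) does not contain 202.106.99.14
  202.110.96.0/19 (202.110.96.0 - 202.110.127.255) does not contain 202.106.99.14
  202.104.64.0/18 (202.104.64.0 - 202.104.127.255) does not contain 202.106.99.14
Longest matching prefix is /14 -> interface ge-0/0/2.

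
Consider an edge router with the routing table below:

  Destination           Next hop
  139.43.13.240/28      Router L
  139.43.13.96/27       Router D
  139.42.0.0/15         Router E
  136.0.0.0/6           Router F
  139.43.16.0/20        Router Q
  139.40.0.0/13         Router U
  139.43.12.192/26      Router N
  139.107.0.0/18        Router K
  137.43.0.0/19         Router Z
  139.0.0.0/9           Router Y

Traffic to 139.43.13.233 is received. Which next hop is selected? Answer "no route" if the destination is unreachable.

Router E

Routes whose prefix contains 139.43.13.233:
  136.0.0.0/6 (136.0.0.0 - 139.255.255.255) -> Router F
  139.0.0.0/9 (139.0.0.0 - 139.127.255.255) -> Router Y
  139.40.0.0/13 (139.40.0.0 - 139.47.255.255) -> Router U
  139.42.0.0/15 (139.42.0.0 - 139.43.255.255) -> Router E
More-specific entries that do NOT match:
  139.43.13.240/28 (139.43.13.240 - 139.43.13.255) does not contain 139.43.13.233
  139.43.13.96/27 (139.43.13.96 - 139.43.13.127) does not contain 139.43.13.233
  139.43.12.192/26 (139.43.12.192 - 139.43.12.255) does not contain 139.43.13.233
  139.43.16.0/20 (139.43.16.0 - 139.43.31.255) does not contain 139.43.13.233
  137.43.0.0/19 (137.43.0.0 - 137.43.31.255) does not contain 139.43.13.233
  139.107.0.0/18 (139.107.0.0 - 139.107.63.255) does not contain 139.43.13.233
Longest matching prefix is /15 -> next hop Router E.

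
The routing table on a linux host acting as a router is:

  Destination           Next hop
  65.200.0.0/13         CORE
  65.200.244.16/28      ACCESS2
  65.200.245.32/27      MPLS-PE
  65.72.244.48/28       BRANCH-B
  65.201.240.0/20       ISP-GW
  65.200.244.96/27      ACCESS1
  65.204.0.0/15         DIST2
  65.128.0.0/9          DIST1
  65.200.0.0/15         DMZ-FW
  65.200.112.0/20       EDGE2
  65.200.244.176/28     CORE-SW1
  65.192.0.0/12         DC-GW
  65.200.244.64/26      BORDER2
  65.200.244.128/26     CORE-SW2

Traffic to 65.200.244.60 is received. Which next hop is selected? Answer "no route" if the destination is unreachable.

DMZ-FW

Routes whose prefix contains 65.200.244.60:
  65.128.0.0/9 (65.128.0.0 - 65.255.255.255) -> DIST1
  65.192.0.0/12 (65.192.0.0 - 65.207.255.255) -> DC-GW
  65.200.0.0/13 (65.200.0.0 - 65.207.255.255) -> CORE
  65.200.0.0/15 (65.200.0.0 - 65.201.255.255) -> DMZ-FW
More-specific entries that do NOT match:
  65.200.244.16/28 (65.200.244.16 - 65.200.244.31) does not contain 65.200.244.60
  65.72.244.48/28 (65.72.244.48 - 65.72.244.63) does not contain 65.200.244.60
  65.200.244.176/28 (65.200.244.176 - 65.200.244.191) does not contain 65.200.244.60
  65.200.245.32/27 (65.200.245.32 - 65.200.245.63) does not contain 65.200.244.60
  65.200.244.96/27 (65.200.244.96 - 65.200.244.127) does not contain 65.200.244.60
  65.200.244.64/26 (65.200.244.64 - 65.200.244.127) does not contain 65.200.244.60
  65.200.244.128/26 (65.200.244.128 - 65.200.244.191) does not contain 65.200.244.60
  65.201.240.0/20 (65.201.240.0 - 65.201.255.255) does not contain 65.200.244.60
  65.200.112.0/20 (65.200.112.0 - 65.200.127.255) does not contain 65.200.244.60
Longest matching prefix is /15 -> next hop DMZ-FW.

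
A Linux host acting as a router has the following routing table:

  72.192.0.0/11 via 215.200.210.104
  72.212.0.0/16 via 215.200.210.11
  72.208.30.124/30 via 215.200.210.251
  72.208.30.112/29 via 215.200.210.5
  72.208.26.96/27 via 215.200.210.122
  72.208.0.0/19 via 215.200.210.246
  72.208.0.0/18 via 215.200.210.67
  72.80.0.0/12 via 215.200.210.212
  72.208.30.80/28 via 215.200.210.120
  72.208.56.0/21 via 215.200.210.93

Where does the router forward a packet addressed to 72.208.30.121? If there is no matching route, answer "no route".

215.200.210.246

Routes whose prefix contains 72.208.30.121:
  72.192.0.0/11 (72.192.0.0 - 72.223.255.255) -> 215.200.210.104
  72.208.0.0/18 (72.208.0.0 - 72.208.63.255) -> 215.200.210.67
  72.208.0.0/19 (72.208.0.0 - 72.208.31.255) -> 215.200.210.246
More-specific entries that do NOT match:
  72.208.30.124/30 (72.208.30.124 - 72.208.30.127) does not contain 72.208.30.121
  72.208.30.112/29 (72.208.30.112 - 72.208.30.119) does not contain 72.208.30.121
  72.208.30.80/28 (72.208.30.80 - 72.208.30.95) does not contain 72.208.30.121
  72.208.26.96/27 (72.208.26.96 - 72.208.26.127) does not contain 72.208.30.121
  72.208.56.0/21 (72.208.56.0 - 72.208.63.255) does not contain 72.208.30.121
Longest matching prefix is /19 -> next hop 215.200.210.246.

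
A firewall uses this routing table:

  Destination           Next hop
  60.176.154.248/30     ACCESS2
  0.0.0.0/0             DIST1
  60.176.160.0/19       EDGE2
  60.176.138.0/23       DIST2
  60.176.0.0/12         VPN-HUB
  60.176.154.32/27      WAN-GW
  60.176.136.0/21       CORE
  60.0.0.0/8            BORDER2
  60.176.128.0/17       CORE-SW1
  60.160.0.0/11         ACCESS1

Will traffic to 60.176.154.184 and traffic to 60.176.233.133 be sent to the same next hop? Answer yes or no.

60.176.154.184: longest match 60.176.128.0/17 -> CORE-SW1
60.176.233.133: longest match 60.176.128.0/17 -> CORE-SW1

yes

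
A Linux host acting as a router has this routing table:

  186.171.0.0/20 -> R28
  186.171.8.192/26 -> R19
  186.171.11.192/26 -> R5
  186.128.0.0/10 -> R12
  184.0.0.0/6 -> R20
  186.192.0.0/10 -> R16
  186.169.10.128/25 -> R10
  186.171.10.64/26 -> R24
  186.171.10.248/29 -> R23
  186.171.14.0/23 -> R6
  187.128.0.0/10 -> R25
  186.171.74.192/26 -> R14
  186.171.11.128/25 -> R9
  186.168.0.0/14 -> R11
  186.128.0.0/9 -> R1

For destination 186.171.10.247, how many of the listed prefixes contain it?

5

Prefixes containing 186.171.10.247:
  184.0.0.0/6 (184.0.0.0 - 187.255.255.255)
  186.128.0.0/9 (186.128.0.0 - 186.255.255.255)
  186.128.0.0/10 (186.128.0.0 - 186.191.255.255)
  186.168.0.0/14 (186.168.0.0 - 186.171.255.255)
  186.171.0.0/20 (186.171.0.0 - 186.171.15.255)
Total matching entries: 5.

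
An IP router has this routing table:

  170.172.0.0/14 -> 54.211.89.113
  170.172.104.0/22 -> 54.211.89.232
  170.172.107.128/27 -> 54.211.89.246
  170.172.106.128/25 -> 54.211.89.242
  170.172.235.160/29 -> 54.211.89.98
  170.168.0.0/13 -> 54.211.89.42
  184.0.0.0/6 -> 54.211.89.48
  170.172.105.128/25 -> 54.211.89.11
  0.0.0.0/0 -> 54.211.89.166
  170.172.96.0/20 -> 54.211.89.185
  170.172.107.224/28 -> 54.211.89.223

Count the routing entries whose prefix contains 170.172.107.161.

5

Prefixes containing 170.172.107.161:
  0.0.0.0/0 (default, matches everything)
  170.168.0.0/13 (170.168.0.0 - 170.175.255.255)
  170.172.0.0/14 (170.172.0.0 - 170.175.255.255)
  170.172.96.0/20 (170.172.96.0 - 170.172.111.255)
  170.172.104.0/22 (170.172.104.0 - 170.172.107.255)
Total matching entries: 5.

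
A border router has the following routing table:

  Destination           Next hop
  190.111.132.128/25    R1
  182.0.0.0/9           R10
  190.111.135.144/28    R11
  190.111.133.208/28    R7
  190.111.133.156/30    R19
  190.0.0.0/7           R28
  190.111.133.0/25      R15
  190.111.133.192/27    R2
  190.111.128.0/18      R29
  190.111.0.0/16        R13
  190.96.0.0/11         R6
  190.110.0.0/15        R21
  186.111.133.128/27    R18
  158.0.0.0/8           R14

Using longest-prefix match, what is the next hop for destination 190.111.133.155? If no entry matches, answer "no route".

R29

Routes whose prefix contains 190.111.133.155:
  190.0.0.0/7 (190.0.0.0 - 191.255.255.255) -> R28
  190.96.0.0/11 (190.96.0.0 - 190.127.255.255) -> R6
  190.110.0.0/15 (190.110.0.0 - 190.111.255.255) -> R21
  190.111.0.0/16 (190.111.0.0 - 190.111.255.255) -> R13
  190.111.128.0/18 (190.111.128.0 - 190.111.191.255) -> R29
More-specific entries that do NOT match:
  190.111.133.156/30 (190.111.133.156 - 190.111.133.159) does not contain 190.111.133.155
  190.111.135.144/28 (190.111.135.144 - 190.111.135.159) does not contain 190.111.133.155
  190.111.133.208/28 (190.111.133.208 - 190.111.133.223) does not contain 190.111.133.155
  190.111.133.192/27 (190.111.133.192 - 190.111.133.223) does not contain 190.111.133.155
  186.111.133.128/27 (186.111.133.128 - 186.111.133.159) does not contain 190.111.133.155
  190.111.132.128/25 (190.111.132.128 - 190.111.132.255) does not contain 190.111.133.155
  190.111.133.0/25 (190.111.133.0 - 190.111.133.127) does not contain 190.111.133.155
Longest matching prefix is /18 -> next hop R29.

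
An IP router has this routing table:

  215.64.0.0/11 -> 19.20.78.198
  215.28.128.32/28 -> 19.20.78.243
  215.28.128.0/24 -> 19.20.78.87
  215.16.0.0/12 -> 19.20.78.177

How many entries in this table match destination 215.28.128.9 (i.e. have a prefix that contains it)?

2

Prefixes containing 215.28.128.9:
  215.16.0.0/12 (215.16.0.0 - 215.31.255.255)
  215.28.128.0/24 (215.28.128.0 - 215.28.128.255)
Total matching entries: 2.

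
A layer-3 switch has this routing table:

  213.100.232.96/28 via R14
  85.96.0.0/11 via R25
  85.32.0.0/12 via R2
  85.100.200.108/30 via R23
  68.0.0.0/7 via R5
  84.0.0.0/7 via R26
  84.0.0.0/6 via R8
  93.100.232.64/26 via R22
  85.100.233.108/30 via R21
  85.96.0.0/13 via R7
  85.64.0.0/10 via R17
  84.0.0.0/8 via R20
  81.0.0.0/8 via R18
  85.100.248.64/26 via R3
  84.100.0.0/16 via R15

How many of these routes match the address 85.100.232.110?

5

Prefixes containing 85.100.232.110:
  84.0.0.0/6 (84.0.0.0 - 87.255.255.255)
  84.0.0.0/7 (84.0.0.0 - 85.255.255.255)
  85.64.0.0/10 (85.64.0.0 - 85.127.255.255)
  85.96.0.0/11 (85.96.0.0 - 85.127.255.255)
  85.96.0.0/13 (85.96.0.0 - 85.103.255.255)
Total matching entries: 5.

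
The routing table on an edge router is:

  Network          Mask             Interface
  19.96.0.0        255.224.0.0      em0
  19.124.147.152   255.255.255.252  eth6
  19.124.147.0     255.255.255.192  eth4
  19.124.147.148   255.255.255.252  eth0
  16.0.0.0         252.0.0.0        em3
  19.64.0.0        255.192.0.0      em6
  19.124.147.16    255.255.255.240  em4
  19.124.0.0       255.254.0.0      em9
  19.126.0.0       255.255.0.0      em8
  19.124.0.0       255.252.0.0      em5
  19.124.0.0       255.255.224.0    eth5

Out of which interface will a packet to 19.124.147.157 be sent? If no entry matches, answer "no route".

em9

Routes whose prefix contains 19.124.147.157:
  16.0.0.0/6 (16.0.0.0 - 19.255.255.255) -> em3
  19.64.0.0/10 (19.64.0.0 - 19.127.255.255) -> em6
  19.96.0.0/11 (19.96.0.0 - 19.127.255.255) -> em0
  19.124.0.0/14 (19.124.0.0 - 19.127.255.255) -> em5
  19.124.0.0/15 (19.124.0.0 - 19.125.255.255) -> em9
More-specific entries that do NOT match:
  19.124.147.152/30 (19.124.147.152 - 19.124.147.155) does not contain 19.124.147.157
  19.124.147.148/30 (19.124.147.148 - 19.124.147.151) does not contain 19.124.147.157
  19.124.147.16/28 (19.124.147.16 - 19.124.147.31) does not contain 19.124.147.157
  19.124.147.0/26 (19.124.147.0 - 19.124.147.63) does not contain 19.124.147.157
  19.124.0.0/19 (19.124.0.0 - 19.124.31.255) does not contain 19.124.147.157
  19.126.0.0/16 (19.126.0.0 - 19.126.255.255) does not contain 19.124.147.157
Longest matching prefix is /15 -> interface em9.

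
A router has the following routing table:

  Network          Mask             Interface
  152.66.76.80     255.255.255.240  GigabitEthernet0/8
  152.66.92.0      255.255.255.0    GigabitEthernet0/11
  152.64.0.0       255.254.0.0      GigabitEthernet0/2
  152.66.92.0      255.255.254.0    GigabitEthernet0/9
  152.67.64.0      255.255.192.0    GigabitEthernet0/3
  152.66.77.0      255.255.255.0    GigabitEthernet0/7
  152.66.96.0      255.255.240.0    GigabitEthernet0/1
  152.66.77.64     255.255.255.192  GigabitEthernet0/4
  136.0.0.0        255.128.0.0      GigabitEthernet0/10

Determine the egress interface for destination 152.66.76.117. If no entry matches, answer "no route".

no route

No entry's prefix contains 152.66.76.117; there is no default route.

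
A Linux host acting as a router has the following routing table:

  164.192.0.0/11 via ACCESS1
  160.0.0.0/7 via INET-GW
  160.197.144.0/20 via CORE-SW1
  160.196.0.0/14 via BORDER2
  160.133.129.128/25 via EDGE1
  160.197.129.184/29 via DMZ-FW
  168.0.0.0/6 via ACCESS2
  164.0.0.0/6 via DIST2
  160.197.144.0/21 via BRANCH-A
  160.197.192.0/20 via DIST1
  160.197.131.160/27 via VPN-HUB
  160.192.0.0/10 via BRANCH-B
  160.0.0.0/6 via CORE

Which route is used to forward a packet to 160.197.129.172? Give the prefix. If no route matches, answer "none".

Entries matching 160.197.129.172:
  160.0.0.0/6 (160.0.0.0 - 163.255.255.255)
  160.0.0.0/7 (160.0.0.0 - 161.255.255.255)
  160.192.0.0/10 (160.192.0.0 - 160.255.255.255)
  160.196.0.0/14 (160.196.0.0 - 160.199.255.255)
Most specific is 160.196.0.0/14.

160.196.0.0/14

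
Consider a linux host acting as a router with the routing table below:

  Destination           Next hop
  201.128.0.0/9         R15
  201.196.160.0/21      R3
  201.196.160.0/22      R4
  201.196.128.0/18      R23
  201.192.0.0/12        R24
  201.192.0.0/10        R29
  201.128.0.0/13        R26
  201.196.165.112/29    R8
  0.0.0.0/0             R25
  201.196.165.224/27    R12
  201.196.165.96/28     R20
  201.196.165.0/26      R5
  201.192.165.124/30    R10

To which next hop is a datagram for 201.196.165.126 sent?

R3

Routes whose prefix contains 201.196.165.126:
  0.0.0.0/0 (default, matches everything) -> R25
  201.128.0.0/9 (201.128.0.0 - 201.255.255.255) -> R15
  201.192.0.0/10 (201.192.0.0 - 201.255.255.255) -> R29
  201.192.0.0/12 (201.192.0.0 - 201.207.255.255) -> R24
  201.196.128.0/18 (201.196.128.0 - 201.196.191.255) -> R23
  201.196.160.0/21 (201.196.160.0 - 201.196.167.255) -> R3
More-specific entries that do NOT match:
  201.192.165.124/30 (201.192.165.124 - 201.192.165.127) does not contain 201.196.165.126
  201.196.165.112/29 (201.196.165.112 - 201.196.165.119) does not contain 201.196.165.126
  201.196.165.96/28 (201.196.165.96 - 201.196.165.111) does not contain 201.196.165.126
  201.196.165.224/27 (201.196.165.224 - 201.196.165.255) does not contain 201.196.165.126
  201.196.165.0/26 (201.196.165.0 - 201.196.165.63) does not contain 201.196.165.126
  201.196.160.0/22 (201.196.160.0 - 201.196.163.255) does not contain 201.196.165.126
Longest matching prefix is /21 -> next hop R3.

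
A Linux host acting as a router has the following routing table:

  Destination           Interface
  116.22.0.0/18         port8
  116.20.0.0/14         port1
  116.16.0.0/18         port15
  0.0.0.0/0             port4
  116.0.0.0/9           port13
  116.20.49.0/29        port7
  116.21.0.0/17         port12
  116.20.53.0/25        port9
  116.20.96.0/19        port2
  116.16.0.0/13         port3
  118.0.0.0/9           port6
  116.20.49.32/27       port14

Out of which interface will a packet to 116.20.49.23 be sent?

port1

Routes whose prefix contains 116.20.49.23:
  0.0.0.0/0 (default, matches everything) -> port4
  116.0.0.0/9 (116.0.0.0 - 116.127.255.255) -> port13
  116.16.0.0/13 (116.16.0.0 - 116.23.255.255) -> port3
  116.20.0.0/14 (116.20.0.0 - 116.23.255.255) -> port1
More-specific entries that do NOT match:
  116.20.49.0/29 (116.20.49.0 - 116.20.49.7) does not contain 116.20.49.23
  116.20.49.32/27 (116.20.49.32 - 116.20.49.63) does not contain 116.20.49.23
  116.20.53.0/25 (116.20.53.0 - 116.20.53.127) does not contain 116.20.49.23
  116.20.96.0/19 (116.20.96.0 - 116.20.127.255) does not contain 116.20.49.23
  116.22.0.0/18 (116.22.0.0 - 116.22.63.255) does not contain 116.20.49.23
  116.16.0.0/18 (116.16.0.0 - 116.16.63.255) does not contain 116.20.49.23
  116.21.0.0/17 (116.21.0.0 - 116.21.127.255) does not contain 116.20.49.23
Longest matching prefix is /14 -> interface port1.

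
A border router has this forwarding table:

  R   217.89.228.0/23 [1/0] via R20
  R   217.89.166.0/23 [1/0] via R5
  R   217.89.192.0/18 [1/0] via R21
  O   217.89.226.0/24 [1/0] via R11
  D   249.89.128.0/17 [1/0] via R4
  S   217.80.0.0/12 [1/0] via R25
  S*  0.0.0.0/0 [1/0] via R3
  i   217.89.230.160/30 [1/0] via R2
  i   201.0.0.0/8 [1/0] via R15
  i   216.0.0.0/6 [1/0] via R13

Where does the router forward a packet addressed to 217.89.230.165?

R21

Routes whose prefix contains 217.89.230.165:
  0.0.0.0/0 (default, matches everything) -> R3
  216.0.0.0/6 (216.0.0.0 - 219.255.255.255) -> R13
  217.80.0.0/12 (217.80.0.0 - 217.95.255.255) -> R25
  217.89.192.0/18 (217.89.192.0 - 217.89.255.255) -> R21
More-specific entries that do NOT match:
  217.89.230.160/30 (217.89.230.160 - 217.89.230.163) does not contain 217.89.230.165
  217.89.226.0/24 (217.89.226.0 - 217.89.226.255) does not contain 217.89.230.165
  217.89.228.0/23 (217.89.228.0 - 217.89.229.255) does not contain 217.89.230.165
  217.89.166.0/23 (217.89.166.0 - 217.89.167.255) does not contain 217.89.230.165
Longest matching prefix is /18 -> next hop R21.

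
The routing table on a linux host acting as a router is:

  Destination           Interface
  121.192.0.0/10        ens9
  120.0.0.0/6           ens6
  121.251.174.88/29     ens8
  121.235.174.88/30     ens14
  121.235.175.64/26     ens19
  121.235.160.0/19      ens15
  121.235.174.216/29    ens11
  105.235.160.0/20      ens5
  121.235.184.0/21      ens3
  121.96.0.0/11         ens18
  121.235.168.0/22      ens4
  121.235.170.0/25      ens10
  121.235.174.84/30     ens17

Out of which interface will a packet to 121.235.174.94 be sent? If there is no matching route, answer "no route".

Routes whose prefix contains 121.235.174.94:
  120.0.0.0/6 (120.0.0.0 - 123.255.255.255) -> ens6
  121.192.0.0/10 (121.192.0.0 - 121.255.255.255) -> ens9
  121.235.160.0/19 (121.235.160.0 - 121.235.191.255) -> ens15
More-specific entries that do NOT match:
  121.235.174.88/30 (121.235.174.88 - 121.235.174.91) does not contain 121.235.174.94
  121.235.174.84/30 (121.235.174.84 - 121.235.174.87) does not contain 121.235.174.94
  121.251.174.88/29 (121.251.174.88 - 121.251.174.95) does not contain 121.235.174.94
  121.235.174.216/29 (121.235.174.216 - 121.235.174.223) does not contain 121.235.174.94
  121.235.175.64/26 (121.235.175.64 - 121.235.175.127) does not contain 121.235.174.94
  121.235.170.0/25 (121.235.170.0 - 121.235.170.127) does not contain 121.235.174.94
  121.235.168.0/22 (121.235.168.0 - 121.235.171.255) does not contain 121.235.174.94
  121.235.184.0/21 (121.235.184.0 - 121.235.191.255) does not contain 121.235.174.94
  105.235.160.0/20 (105.235.160.0 - 105.235.175.255) does not contain 121.235.174.94
Longest matching prefix is /19 -> interface ens15.

ens15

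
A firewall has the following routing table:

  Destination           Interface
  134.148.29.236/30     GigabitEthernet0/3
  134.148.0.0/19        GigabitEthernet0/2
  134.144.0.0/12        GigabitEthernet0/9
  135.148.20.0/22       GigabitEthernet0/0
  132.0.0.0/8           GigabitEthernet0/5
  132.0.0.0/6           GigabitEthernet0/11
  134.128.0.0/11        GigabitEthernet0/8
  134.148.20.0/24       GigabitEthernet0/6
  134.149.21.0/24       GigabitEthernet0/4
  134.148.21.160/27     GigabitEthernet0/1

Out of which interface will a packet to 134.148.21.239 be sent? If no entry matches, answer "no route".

GigabitEthernet0/2

Routes whose prefix contains 134.148.21.239:
  132.0.0.0/6 (132.0.0.0 - 135.255.255.255) -> GigabitEthernet0/11
  134.128.0.0/11 (134.128.0.0 - 134.159.255.255) -> GigabitEthernet0/8
  134.144.0.0/12 (134.144.0.0 - 134.159.255.255) -> GigabitEthernet0/9
  134.148.0.0/19 (134.148.0.0 - 134.148.31.255) -> GigabitEthernet0/2
More-specific entries that do NOT match:
  134.148.29.236/30 (134.148.29.236 - 134.148.29.239) does not contain 134.148.21.239
  134.148.21.160/27 (134.148.21.160 - 134.148.21.191) does not contain 134.148.21.239
  134.148.20.0/24 (134.148.20.0 - 134.148.20.255) does not contain 134.148.21.239
  134.149.21.0/24 (134.149.21.0 - 134.149.21.255) does not contain 134.148.21.239
  135.148.20.0/22 (135.148.20.0 - 135.148.23.255) does not contain 134.148.21.239
Longest matching prefix is /19 -> interface GigabitEthernet0/2.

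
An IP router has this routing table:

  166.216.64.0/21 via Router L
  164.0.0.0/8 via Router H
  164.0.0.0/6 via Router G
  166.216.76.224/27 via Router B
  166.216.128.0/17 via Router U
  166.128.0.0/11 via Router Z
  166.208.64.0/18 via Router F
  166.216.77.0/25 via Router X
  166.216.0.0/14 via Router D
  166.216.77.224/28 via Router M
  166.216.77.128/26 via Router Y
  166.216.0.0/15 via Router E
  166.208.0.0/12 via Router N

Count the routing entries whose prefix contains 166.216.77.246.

Prefixes containing 166.216.77.246:
  164.0.0.0/6 (164.0.0.0 - 167.255.255.255)
  166.208.0.0/12 (166.208.0.0 - 166.223.255.255)
  166.216.0.0/14 (166.216.0.0 - 166.219.255.255)
  166.216.0.0/15 (166.216.0.0 - 166.217.255.255)
Total matching entries: 4.

4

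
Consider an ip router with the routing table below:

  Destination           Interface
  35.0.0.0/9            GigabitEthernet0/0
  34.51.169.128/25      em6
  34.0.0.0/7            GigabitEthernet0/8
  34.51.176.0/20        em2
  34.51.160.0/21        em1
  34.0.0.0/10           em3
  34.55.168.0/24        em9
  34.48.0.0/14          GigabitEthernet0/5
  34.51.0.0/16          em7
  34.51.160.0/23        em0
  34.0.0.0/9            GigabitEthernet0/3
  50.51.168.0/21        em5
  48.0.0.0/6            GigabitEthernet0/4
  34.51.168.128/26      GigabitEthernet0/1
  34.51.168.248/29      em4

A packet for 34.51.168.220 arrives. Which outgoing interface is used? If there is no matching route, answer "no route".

Routes whose prefix contains 34.51.168.220:
  34.0.0.0/7 (34.0.0.0 - 35.255.255.255) -> GigabitEthernet0/8
  34.0.0.0/9 (34.0.0.0 - 34.127.255.255) -> GigabitEthernet0/3
  34.0.0.0/10 (34.0.0.0 - 34.63.255.255) -> em3
  34.48.0.0/14 (34.48.0.0 - 34.51.255.255) -> GigabitEthernet0/5
  34.51.0.0/16 (34.51.0.0 - 34.51.255.255) -> em7
More-specific entries that do NOT match:
  34.51.168.248/29 (34.51.168.248 - 34.51.168.255) does not contain 34.51.168.220
  34.51.168.128/26 (34.51.168.128 - 34.51.168.191) does not contain 34.51.168.220
  34.51.169.128/25 (34.51.169.128 - 34.51.169.255) does not contain 34.51.168.220
  34.55.168.0/24 (34.55.168.0 - 34.55.168.255) does not contain 34.51.168.220
  34.51.160.0/23 (34.51.160.0 - 34.51.161.255) does not contain 34.51.168.220
  34.51.160.0/21 (34.51.160.0 - 34.51.167.255) does not contain 34.51.168.220
  50.51.168.0/21 (50.51.168.0 - 50.51.175.255) does not contain 34.51.168.220
  34.51.176.0/20 (34.51.176.0 - 34.51.191.255) does not contain 34.51.168.220
Longest matching prefix is /16 -> interface em7.

em7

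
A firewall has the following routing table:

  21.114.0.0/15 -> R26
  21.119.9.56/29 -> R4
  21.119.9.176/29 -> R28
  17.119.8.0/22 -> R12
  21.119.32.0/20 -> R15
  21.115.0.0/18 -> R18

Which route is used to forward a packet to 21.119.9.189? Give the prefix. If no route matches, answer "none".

none

21.119.9.189 is outside every listed prefix and there is no default route.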